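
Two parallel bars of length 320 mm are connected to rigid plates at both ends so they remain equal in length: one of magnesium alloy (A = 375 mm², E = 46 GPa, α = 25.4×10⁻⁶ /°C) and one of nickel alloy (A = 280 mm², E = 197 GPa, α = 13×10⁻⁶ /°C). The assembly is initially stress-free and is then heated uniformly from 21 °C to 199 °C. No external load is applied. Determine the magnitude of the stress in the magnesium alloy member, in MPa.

σ ≈ 77.3 MPa (compressive)

Both members must finish at the same length. With the larger α, the magnesium alloy tends to over-expand; the plates restrain it, putting the magnesium alloy in compression and the nickel alloy in tension. With no external load the two internal forces are equal and opposite, magnitude P.
Setting the final lengths equal and cancelling L: (α₁ − α₂)ΔT = P/(A₁E₁) + P/(A₂E₂).
|α₁ − α₂|·ΔT = 12.4×10⁻⁶ × 178 = 0.002207.
1/(A₁E₁) + 1/(A₂E₂) = 1/(375×46×10³) + 1/(280×197×10³) = 7.61×10⁻⁸ N⁻¹.
So P = 0.002207 / 7.61×10⁻⁸ = 29 kN.
σ_{magnesium alloy} = P/A₁ = 29000/375 = 77.34 MPa, compressive.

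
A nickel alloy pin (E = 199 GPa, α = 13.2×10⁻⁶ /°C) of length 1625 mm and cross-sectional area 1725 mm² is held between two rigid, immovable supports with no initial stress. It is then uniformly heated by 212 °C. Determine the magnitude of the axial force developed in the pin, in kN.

The ends cannot move, so σ = EαΔT = 199×10³ × 13.2×10⁻⁶ × 212 = 556.9 MPa.
Then P = σA = 556.9 × 1725 mm² = 960.6 kN, compressive.

P ≈ 961 kN (compressive)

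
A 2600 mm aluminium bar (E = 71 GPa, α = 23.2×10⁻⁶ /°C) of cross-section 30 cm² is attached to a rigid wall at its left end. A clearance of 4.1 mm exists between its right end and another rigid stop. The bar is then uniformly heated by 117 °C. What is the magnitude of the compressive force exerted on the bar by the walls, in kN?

Free thermal elongation = αΔT L = 23.2×10⁻⁶ × 117 × 2600 = 7.057 mm.
After closing the 4.1 mm clearance, 7.057 − 4.1 = 2.957 mm of expansion remains to be suppressed by the wall.
Compatibility: PL/(AE) = 2.957 mm, so σ = P/A = E × (2.957/2600) = 80.76 MPa.
P = σA = 80.76 × 3000 = 242.3 kN.

P ≈ 242 kN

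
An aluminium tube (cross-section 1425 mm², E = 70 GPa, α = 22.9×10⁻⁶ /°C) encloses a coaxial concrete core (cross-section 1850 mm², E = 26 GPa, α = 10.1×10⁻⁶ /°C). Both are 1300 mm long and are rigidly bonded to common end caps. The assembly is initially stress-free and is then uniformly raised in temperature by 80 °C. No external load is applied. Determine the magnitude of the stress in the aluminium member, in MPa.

The aluminium has the larger α, so on heating it would change length more than the concrete if both were free. The rigid plates force a common final length, so the aluminium is put into compression and the concrete into tension, with equal and opposite forces P (no external load).
Compatibility of the two members (thermal + elastic change equal): (α₁ − α₂)ΔT = P·[1/(A₁E₁) + 1/(A₂E₂)].
|α₁ − α₂|·ΔT = 12.8×10⁻⁶ × 80 = 0.001024.
1/(A₁E₁) + 1/(A₂E₂) = 1/(1425×70×10³) + 1/(1850×26×10³) = 3.082×10⁻⁸ N⁻¹.
So P = 0.001024 / 3.082×10⁻⁸ = 33.23 kN.
σ_{aluminium} = P/A₁ = 33230/1425 = 23.32 MPa, compressive.

σ ≈ 23.3 MPa (compressive)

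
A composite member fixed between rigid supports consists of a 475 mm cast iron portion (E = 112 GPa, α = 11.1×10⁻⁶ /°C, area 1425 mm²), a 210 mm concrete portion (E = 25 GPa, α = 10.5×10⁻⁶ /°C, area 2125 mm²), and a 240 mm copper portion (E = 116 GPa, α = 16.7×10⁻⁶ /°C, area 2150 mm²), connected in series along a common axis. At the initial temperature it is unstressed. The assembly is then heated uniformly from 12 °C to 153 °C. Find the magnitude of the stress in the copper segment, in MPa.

With the walls removed the bar would change length by δ_free = Σ αᵢΔT Lᵢ = 11.1×10⁻⁶×141×475 + 10.5×10⁻⁶×141×210 + 16.7×10⁻⁶×141×240 = 1.619 mm.
Since the ends are fixed, an axial force P builds up, equal in every segment, with P · Σ Lᵢ/(AᵢEᵢ) = δ_free.
Σ Lᵢ/(AᵢEᵢ) = 475/(1425×112×10³) + 210/(2125×25×10³) + 240/(2150×116×10³) = 7.891×10⁻⁶ mm/N.
P = 1.619 / 7.891×10⁻⁶ = 205200 N = 205.2 kN, compressive.
σ_{copper} = P / A = 205200 / 2150 = 95.45 MPa.

σ ≈ 95.4 MPa (compressive)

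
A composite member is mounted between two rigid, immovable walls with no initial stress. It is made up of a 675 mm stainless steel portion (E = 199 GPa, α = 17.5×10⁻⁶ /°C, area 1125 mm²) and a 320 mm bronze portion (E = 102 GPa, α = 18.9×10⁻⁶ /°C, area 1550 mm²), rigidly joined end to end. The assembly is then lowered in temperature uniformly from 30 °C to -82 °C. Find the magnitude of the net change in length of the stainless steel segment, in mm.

|ΔL| ≈ 0.126 mm

If the supports were absent, the total length change would be Σ αᵢΔT Lᵢ = 17.5×10⁻⁶×112×675 + 18.9×10⁻⁶×112×320 = 2 mm.
The walls prevent any net length change, so an axial force P (same in every segment) develops. Compatibility: P · Σ Lᵢ/(AᵢEᵢ) = δ_free.
The series flexibility is Σ Lᵢ/(AᵢEᵢ) = 675/(1125×199×10³) + 320/(1550×102×10³) = 5.039×10⁻⁶ mm/N.
P = 2 / 5.039×10⁻⁶ = 397000 N = 397 kN, tensile.
For the stainless steel segment, free thermal change = 17.5×10⁻⁶×112×675 = 1.323 mm and elastic change from P = 397000×675/(1125×199×10³) = 1.197 mm; these oppose, so the net change is 0.126 mm (segment shortens).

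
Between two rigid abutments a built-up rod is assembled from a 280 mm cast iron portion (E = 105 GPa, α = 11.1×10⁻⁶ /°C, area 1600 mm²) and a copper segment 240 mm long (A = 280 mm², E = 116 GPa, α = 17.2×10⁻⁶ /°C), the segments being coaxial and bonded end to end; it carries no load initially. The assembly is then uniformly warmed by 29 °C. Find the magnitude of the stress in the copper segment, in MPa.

σ ≈ 82.8 MPa (compressive)

With the walls removed the bar would change length by δ_free = Σ αᵢΔT Lᵢ = 11.1×10⁻⁶×29×280 + 17.2×10⁻⁶×29×240 = 0.2098 mm.
The rigid supports impose zero overall length change; the single axial force P common to all segments must satisfy P Σ Lᵢ/(AᵢEᵢ) = δ_free.
The series flexibility is Σ Lᵢ/(AᵢEᵢ) = 280/(1600×105×10³) + 240/(280×116×10³) = 9.056×10⁻⁶ mm/N.
P = 0.2098 / 9.056×10⁻⁶ = 23170 N = 23.17 kN, compressive.
σ_{copper} = P / A = 23170 / 280 = 82.76 MPa.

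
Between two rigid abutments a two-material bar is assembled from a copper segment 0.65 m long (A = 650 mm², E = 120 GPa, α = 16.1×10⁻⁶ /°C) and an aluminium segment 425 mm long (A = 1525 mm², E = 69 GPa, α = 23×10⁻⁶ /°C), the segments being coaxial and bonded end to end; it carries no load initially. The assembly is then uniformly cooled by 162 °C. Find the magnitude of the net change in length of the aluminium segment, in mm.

|ΔL| ≈ 0.513 mm

With the walls removed the bar would change length by δ_free = Σ αᵢΔT Lᵢ = 16.1×10⁻⁶×162×650 + 23×10⁻⁶×162×425 = 3.279 mm.
The rigid supports impose zero overall length change; the single axial force P common to all segments must satisfy P Σ Lᵢ/(AᵢEᵢ) = δ_free.
The series flexibility is Σ Lᵢ/(AᵢEᵢ) = 650/(650×120×10³) + 425/(1525×69×10³) = 1.237×10⁻⁵ mm/N.
So P = 3.279 / 1.237×10⁻⁵ = 265 kN, tensile.
For the aluminium segment, free thermal change = 23×10⁻⁶×162×425 = 1.584 mm and elastic change from P = 265000×425/(1525×69×10³) = 1.07 mm; these oppose, so the net change is 0.513 mm (segment shortens).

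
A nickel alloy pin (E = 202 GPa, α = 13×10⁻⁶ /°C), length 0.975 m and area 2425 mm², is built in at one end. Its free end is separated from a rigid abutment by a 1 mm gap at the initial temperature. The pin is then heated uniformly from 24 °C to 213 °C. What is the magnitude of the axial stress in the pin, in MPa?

Unrestrained expansion: δ_free = αΔT L = 13×10⁻⁶ × 189 × 975 = 2.396 mm.
This exceeds the 1 mm gap, so the wall pushes back. The portion of expansion that must be recovered elastically is δ_free − gap = 2.396 − 1 = 1.396 mm.
That suppressed elongation corresponds to σ = E·Δ/L = 202×10³ × 1.396/975 = 289.1 MPa.

σ ≈ 289 MPa (compressive)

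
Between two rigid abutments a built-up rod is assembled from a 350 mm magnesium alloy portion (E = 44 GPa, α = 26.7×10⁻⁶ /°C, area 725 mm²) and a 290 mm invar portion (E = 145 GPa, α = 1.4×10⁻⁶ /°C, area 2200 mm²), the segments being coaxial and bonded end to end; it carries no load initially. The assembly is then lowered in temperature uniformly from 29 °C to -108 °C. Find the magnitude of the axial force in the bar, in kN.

With the walls removed the bar would change length by δ_free = Σ αᵢΔT Lᵢ = 26.7×10⁻⁶×137×350 + 1.4×10⁻⁶×137×290 = 1.336 mm.
The walls prevent any net length change, so an axial force P (same in every segment) develops. Compatibility: P · Σ Lᵢ/(AᵢEᵢ) = δ_free.
Σ Lᵢ/(AᵢEᵢ) = 350/(725×44×10³) + 290/(2200×145×10³) = 1.188×10⁻⁵ mm/N.
P = 1.336 / 1.188×10⁻⁵ = 112400 N = 112.4 kN, tensile.

P ≈ 112 kN (tensile)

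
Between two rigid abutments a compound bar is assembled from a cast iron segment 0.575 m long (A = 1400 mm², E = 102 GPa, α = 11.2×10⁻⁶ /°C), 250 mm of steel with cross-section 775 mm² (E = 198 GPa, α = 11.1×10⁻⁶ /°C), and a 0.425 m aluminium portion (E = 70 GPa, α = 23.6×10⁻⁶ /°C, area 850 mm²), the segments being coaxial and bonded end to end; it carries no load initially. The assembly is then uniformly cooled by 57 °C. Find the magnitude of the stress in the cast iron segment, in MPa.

With the walls removed the bar would change length by δ_free = Σ αᵢΔT Lᵢ = 11.2×10⁻⁶×57×575 + 11.1×10⁻⁶×57×250 + 23.6×10⁻⁶×57×425 = 1.097 mm.
The rigid supports impose zero overall length change; the single axial force P common to all segments must satisfy P Σ Lᵢ/(AᵢEᵢ) = δ_free.
Σ Lᵢ/(AᵢEᵢ) = 575/(1400×102×10³) + 250/(775×198×10³) + 425/(850×70×10³) = 1.28×10⁻⁵ mm/N.
So P = 1.097 / 1.28×10⁻⁵ = 85.71 kN, tensile.
σ_{cast iron} = P / A = 85710 / 1400 = 61.22 MPa.

σ ≈ 61.2 MPa (tensile)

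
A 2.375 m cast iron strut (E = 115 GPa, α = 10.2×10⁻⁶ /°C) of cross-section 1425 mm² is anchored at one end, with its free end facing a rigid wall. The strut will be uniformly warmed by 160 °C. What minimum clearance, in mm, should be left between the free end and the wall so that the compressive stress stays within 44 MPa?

g ≈ 2.97 mm

With no wall the strut would lengthen by αΔT L = 10.2×10⁻⁶ × 160 × 2375 = 3.876 mm.
At the allowable stress the elastic shortening the wall may impose is σL/E = 44 × 2375 / (115×10³) = 0.9087 mm.
The gap must absorb the remainder: g_min = 3.876 − 0.9087 = 2.967 mm.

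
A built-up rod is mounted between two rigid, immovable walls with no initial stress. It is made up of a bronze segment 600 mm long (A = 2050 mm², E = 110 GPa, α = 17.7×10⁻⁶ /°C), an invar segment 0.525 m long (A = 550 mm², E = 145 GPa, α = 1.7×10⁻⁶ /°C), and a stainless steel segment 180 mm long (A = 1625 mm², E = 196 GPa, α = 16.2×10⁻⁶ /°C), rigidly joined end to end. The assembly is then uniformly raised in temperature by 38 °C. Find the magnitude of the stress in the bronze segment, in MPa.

If the supports were absent, the total length change would be Σ αᵢΔT Lᵢ = 17.7×10⁻⁶×38×600 + 1.7×10⁻⁶×38×525 + 16.2×10⁻⁶×38×180 = 0.5483 mm.
The walls prevent any net length change, so an axial force P (same in every segment) develops. Compatibility: P · Σ Lᵢ/(AᵢEᵢ) = δ_free.
The series flexibility is Σ Lᵢ/(AᵢEᵢ) = 600/(2050×110×10³) + 525/(550×145×10³) + 180/(1625×196×10³) = 9.809×10⁻⁶ mm/N.
Hence P = δ_free / Σ(L/AE) = 0.5483/9.809×10⁻⁶ = 55.9 kN (compressive).
σ_{bronze} = P / A = 55900 / 2050 = 27.27 MPa.

σ ≈ 27.3 MPa (compressive)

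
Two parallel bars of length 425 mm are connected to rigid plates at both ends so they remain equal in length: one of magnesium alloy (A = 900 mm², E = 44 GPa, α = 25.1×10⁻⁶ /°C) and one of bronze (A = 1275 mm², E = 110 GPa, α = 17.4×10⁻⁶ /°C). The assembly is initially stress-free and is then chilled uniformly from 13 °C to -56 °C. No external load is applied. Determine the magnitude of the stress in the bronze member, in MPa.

σ ≈ 12.9 MPa (compressive)

Both members must finish at the same length. With the larger α, the magnesium alloy tends to over-contract; the plates restrain it, putting the magnesium alloy in tension and the bronze in compression. With no external load the two internal forces are equal and opposite, magnitude P.
Equating the net (thermal + elastic) strains gives |α₁ − α₂|·ΔT = P·[1/(A₁E₁) + 1/(A₂E₂)].
|α₁ − α₂|·ΔT = 7.7×10⁻⁶ × 69 = 0.0005313.
1/(A₁E₁) + 1/(A₂E₂) = 1/(900×44×10³) + 1/(1275×110×10³) = 3.238×10⁻⁸ N⁻¹.
So P = 0.0005313 / 3.238×10⁻⁸ = 16.41 kN.
σ_{bronze} = P/A₂ = 16410/1275 = 12.87 MPa, compressive.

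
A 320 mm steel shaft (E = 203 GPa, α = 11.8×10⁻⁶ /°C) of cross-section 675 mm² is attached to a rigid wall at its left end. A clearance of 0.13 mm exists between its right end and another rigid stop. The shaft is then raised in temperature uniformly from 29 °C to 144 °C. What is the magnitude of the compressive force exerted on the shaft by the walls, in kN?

P ≈ 130 kN

If the wall were absent the shaft would grow by αΔT L = 11.8×10⁻⁶ × 115 × 320 = 0.4342 mm.
The gap closes (δ_free > 0.13 mm) and the wall then resists a further 0.4342 − 0.13 = 0.3042 mm of expansion.
So σ = E(δ_free − g)/L = 203×10³ × 0.3042/320 = 193 MPa.
P = σA = 193 × 675 = 130.3 kN.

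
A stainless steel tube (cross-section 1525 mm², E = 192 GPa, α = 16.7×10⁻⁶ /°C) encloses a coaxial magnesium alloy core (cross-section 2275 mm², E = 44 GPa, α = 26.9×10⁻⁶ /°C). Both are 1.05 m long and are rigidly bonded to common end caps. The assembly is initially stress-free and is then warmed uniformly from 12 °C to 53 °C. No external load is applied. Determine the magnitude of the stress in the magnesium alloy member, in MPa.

σ ≈ 13.7 MPa (compressive)

Equilibrium of a rigid end plate with no external load gives equal and opposite internal forces ±P in the two members. Since α_{magnesium alloy} > α_{stainless steel}, heating drives the magnesium alloy into compression and the stainless steel into tension.
Compatibility of the two members (thermal + elastic change equal): (α₁ − α₂)ΔT = P·[1/(A₁E₁) + 1/(A₂E₂)].
|α₁ − α₂|·ΔT = 10.2×10⁻⁶ × 41 = 0.0004182.
1/(A₁E₁) + 1/(A₂E₂) = 1/(1525×192×10³) + 1/(2275×44×10³) = 1.341×10⁻⁸ N⁻¹.
So P = 0.0004182 / 1.341×10⁻⁸ = 31.2 kN.
σ_{magnesium alloy} = P/A₂ = 31200/2275 = 13.71 MPa, compressive.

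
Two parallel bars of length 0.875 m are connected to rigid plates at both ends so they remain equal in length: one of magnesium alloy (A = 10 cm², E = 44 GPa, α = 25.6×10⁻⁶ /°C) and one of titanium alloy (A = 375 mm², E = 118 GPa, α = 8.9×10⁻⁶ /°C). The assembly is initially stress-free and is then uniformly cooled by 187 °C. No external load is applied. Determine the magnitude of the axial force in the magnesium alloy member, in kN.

P ≈ 68.9 kN (tensile in the magnesium alloy)

Equilibrium of a rigid end plate with no external load gives equal and opposite internal forces ±P in the two members. Since α_{magnesium alloy} > α_{titanium alloy}, cooling drives the magnesium alloy into tension and the titanium alloy into compression.
Compatibility of the two members (thermal + elastic change equal): (α₁ − α₂)ΔT = P·[1/(A₁E₁) + 1/(A₂E₂)].
|α₁ − α₂|·ΔT = 16.7×10⁻⁶ × 187 = 0.003123.
1/(A₁E₁) + 1/(A₂E₂) = 1/(1000×44×10³) + 1/(375×118×10³) = 4.533×10⁻⁸ N⁻¹.
So P = 0.003123 / 4.533×10⁻⁸ = 68.9 kN.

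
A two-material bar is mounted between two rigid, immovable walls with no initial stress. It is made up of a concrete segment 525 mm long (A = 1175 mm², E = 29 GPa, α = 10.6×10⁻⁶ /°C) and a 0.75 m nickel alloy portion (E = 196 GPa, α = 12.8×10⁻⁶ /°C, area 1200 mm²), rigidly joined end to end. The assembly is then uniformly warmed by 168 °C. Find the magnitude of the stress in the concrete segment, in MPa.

σ ≈ 117 MPa (compressive)

With the walls removed the bar would change length by δ_free = Σ αᵢΔT Lᵢ = 10.6×10⁻⁶×168×525 + 12.8×10⁻⁶×168×750 = 2.548 mm.
Since the ends are fixed, an axial force P builds up, equal in every segment, with P · Σ Lᵢ/(AᵢEᵢ) = δ_free.
The series flexibility is Σ Lᵢ/(AᵢEᵢ) = 525/(1175×29×10³) + 750/(1200×196×10³) = 1.86×10⁻⁵ mm/N.
So P = 2.548 / 1.86×10⁻⁵ = 137 kN, compressive.
σ_{concrete} = P / A = 137000 / 1175 = 116.6 MPa.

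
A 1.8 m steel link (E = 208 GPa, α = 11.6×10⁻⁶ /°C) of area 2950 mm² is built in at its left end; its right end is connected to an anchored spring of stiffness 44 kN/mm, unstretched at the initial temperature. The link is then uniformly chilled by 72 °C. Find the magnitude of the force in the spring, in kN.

Free thermal contraction: δ_free = αΔT L = 11.6×10⁻⁶ × 72 × 1800 = 1.503 mm.
Let P be the tensile force in the spring. The link extends elastically by PL/(AE) and the spring stretches by P/k; together these equal δ_free.
So P = δ_free / [L/(AE) + 1/k] = 1.503 / [ 1800/(2950×208×10³) + 1/(44×10³) ].
P = 1.503 / 2.566×10⁻⁵ = 58590 N.

P ≈ 58.6 kN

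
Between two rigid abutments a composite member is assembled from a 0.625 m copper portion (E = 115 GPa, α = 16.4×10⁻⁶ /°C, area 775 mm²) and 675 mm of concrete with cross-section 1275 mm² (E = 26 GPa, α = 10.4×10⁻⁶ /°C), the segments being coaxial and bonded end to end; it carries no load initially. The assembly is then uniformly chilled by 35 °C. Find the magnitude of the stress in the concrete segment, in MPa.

If the supports were absent, the total length change would be Σ αᵢΔT Lᵢ = 16.4×10⁻⁶×35×625 + 10.4×10⁻⁶×35×675 = 0.6044 mm.
The rigid supports impose zero overall length change; the single axial force P common to all segments must satisfy P Σ Lᵢ/(AᵢEᵢ) = δ_free.
The series flexibility is Σ Lᵢ/(AᵢEᵢ) = 625/(775×115×10³) + 675/(1275×26×10³) = 2.737×10⁻⁵ mm/N.
So P = 0.6044 / 2.737×10⁻⁵ = 22.08 kN, tensile.
σ_{concrete} = P / A = 22080 / 1275 = 17.32 MPa.

σ ≈ 17.3 MPa (tensile)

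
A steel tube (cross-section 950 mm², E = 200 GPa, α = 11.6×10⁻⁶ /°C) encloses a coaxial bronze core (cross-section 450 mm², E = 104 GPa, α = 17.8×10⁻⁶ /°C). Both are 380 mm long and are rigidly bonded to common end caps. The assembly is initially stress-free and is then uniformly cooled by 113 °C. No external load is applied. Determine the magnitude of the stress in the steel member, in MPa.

σ ≈ 27.7 MPa (compressive)

The bronze has the larger α, so on cooling it would change length more than the steel if both were free. The rigid plates force a common final length, so the bronze is put into tension and the steel into compression, with equal and opposite forces P (no external load).
Setting the final lengths equal and cancelling L: (α₁ − α₂)ΔT = P/(A₁E₁) + P/(A₂E₂).
|α₁ − α₂|·ΔT = 6.2×10⁻⁶ × 113 = 0.0007006.
1/(A₁E₁) + 1/(A₂E₂) = 1/(950×200×10³) + 1/(450×104×10³) = 2.663×10⁻⁸ N⁻¹.
P = 0.0007006 / 2.663×10⁻⁸ = 26310 N = 26.31 kN.
σ_{steel} = P/A₁ = 26310/950 = 27.69 MPa, compressive.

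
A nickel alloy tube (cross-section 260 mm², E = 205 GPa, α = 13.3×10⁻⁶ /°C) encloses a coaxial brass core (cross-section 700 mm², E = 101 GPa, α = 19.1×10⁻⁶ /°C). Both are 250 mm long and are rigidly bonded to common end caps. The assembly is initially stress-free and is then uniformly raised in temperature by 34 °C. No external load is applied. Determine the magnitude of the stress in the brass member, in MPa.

σ ≈ 8.56 MPa (compressive)

Equilibrium of a rigid end plate with no external load gives equal and opposite internal forces ±P in the two members. Since α_{brass} > α_{nickel alloy}, heating drives the brass into compression and the nickel alloy into tension.
Compatibility of the two members (thermal + elastic change equal): (α₁ − α₂)ΔT = P·[1/(A₁E₁) + 1/(A₂E₂)].
|α₁ − α₂|·ΔT = 5.8×10⁻⁶ × 34 = 0.0001972.
1/(A₁E₁) + 1/(A₂E₂) = 1/(260×205×10³) + 1/(700×101×10³) = 3.291×10⁻⁸ N⁻¹.
P = 0.0001972 / 3.291×10⁻⁸ = 5993 N = 5.993 kN.
σ_{brass} = P/A₂ = 5993/700 = 8.561 MPa, compressive.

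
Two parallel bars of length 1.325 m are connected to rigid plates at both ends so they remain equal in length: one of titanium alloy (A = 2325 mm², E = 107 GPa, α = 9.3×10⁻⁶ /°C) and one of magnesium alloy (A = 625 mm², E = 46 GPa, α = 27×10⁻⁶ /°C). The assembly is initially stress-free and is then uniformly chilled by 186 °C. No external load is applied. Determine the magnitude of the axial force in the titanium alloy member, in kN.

P ≈ 84.8 kN (compressive in the titanium alloy)

Both members must finish at the same length. With the larger α, the magnesium alloy tends to over-contract; the plates restrain it, putting the magnesium alloy in tension and the titanium alloy in compression. With no external load the two internal forces are equal and opposite, magnitude P.
Setting the final lengths equal and cancelling L: (α₁ − α₂)ΔT = P/(A₁E₁) + P/(A₂E₂).
|α₁ − α₂|·ΔT = 17.7×10⁻⁶ × 186 = 0.003292.
1/(A₁E₁) + 1/(A₂E₂) = 1/(2325×107×10³) + 1/(625×46×10³) = 3.88×10⁻⁸ N⁻¹.
So P = 0.003292 / 3.88×10⁻⁸ = 84.85 kN.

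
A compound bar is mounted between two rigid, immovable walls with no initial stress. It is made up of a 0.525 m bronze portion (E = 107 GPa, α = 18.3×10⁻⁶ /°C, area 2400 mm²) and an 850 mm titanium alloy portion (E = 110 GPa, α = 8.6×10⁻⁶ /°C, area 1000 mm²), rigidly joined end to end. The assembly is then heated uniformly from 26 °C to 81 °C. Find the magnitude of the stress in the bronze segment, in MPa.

σ ≈ 39.7 MPa (compressive)

Free thermal expansion of the whole bar: Σ αᵢΔT Lᵢ = 18.3×10⁻⁶×55×525 + 8.6×10⁻⁶×55×850 = 0.9305 mm.
Since the ends are fixed, an axial force P builds up, equal in every segment, with P · Σ Lᵢ/(AᵢEᵢ) = δ_free.
Σ Lᵢ/(AᵢEᵢ) = 525/(2400×107×10³) + 850/(1000×110×10³) = 9.772×10⁻⁶ mm/N.
P = 0.9305 / 9.772×10⁻⁶ = 95220 N = 95.22 kN, compressive.
σ_{bronze} = P / A = 95220 / 2400 = 39.68 MPa.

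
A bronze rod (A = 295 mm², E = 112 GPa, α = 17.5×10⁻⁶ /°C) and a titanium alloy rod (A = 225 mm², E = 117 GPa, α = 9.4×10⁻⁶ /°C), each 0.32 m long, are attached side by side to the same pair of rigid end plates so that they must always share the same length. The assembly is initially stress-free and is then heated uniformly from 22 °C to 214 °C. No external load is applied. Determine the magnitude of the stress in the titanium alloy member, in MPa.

σ ≈ 101 MPa (tensile)

Equilibrium of a rigid end plate with no external load gives equal and opposite internal forces ±P in the two members. Since α_{bronze} > α_{titanium alloy}, heating drives the bronze into compression and the titanium alloy into tension.
Equating the net (thermal + elastic) strains gives |α₁ − α₂|·ΔT = P·[1/(A₁E₁) + 1/(A₂E₂)].
|α₁ − α₂|·ΔT = 8.1×10⁻⁶ × 192 = 0.001555.
1/(A₁E₁) + 1/(A₂E₂) = 1/(295×112×10³) + 1/(225×117×10³) = 6.825×10⁻⁸ N⁻¹.
P = 0.001555 / 6.825×10⁻⁸ = 22790 N = 22.79 kN.
σ_{titanium alloy} = P/A₂ = 22790/225 = 101.3 MPa, tensile.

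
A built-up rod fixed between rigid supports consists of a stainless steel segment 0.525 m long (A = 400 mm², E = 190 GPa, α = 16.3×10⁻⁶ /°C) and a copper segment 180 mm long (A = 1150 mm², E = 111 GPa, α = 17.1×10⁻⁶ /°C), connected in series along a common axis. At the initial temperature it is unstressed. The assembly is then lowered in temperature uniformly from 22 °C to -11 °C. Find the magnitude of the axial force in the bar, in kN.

P ≈ 46.2 kN (tensile)

Free thermal contraction of the whole bar: Σ αᵢΔT Lᵢ = 16.3×10⁻⁶×33×525 + 17.1×10⁻⁶×33×180 = 0.384 mm.
The walls prevent any net length change, so an axial force P (same in every segment) develops. Compatibility: P · Σ Lᵢ/(AᵢEᵢ) = δ_free.
Σ Lᵢ/(AᵢEᵢ) = 525/(400×190×10³) + 180/(1150×111×10³) = 8.318×10⁻⁶ mm/N.
P = 0.384 / 8.318×10⁻⁶ = 46160 N = 46.16 kN, tensile.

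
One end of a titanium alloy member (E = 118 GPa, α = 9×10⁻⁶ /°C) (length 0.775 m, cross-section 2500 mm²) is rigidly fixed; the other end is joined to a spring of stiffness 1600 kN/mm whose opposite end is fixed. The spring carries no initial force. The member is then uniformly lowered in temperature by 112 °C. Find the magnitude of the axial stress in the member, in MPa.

σ ≈ 96.1 MPa (tensile)

Free thermal contraction: δ_free = αΔT L = 9×10⁻⁶ × 112 × 775 = 0.7812 mm.
With a force P in the spring, the elastic change of the member is PL/(AE) and that of the spring is P/k; compatibility requires their sum to equal δ_free.
P [ L/(AE) + 1/k ] = δ_free → P [ 775/(2500×118×10³) + 1/(1600×10³) ] = 0.7812.
P = 0.7812 / 3.252×10⁻⁶ = 240200 N.
σ = P/A = 240200/2500 = 96.09 MPa.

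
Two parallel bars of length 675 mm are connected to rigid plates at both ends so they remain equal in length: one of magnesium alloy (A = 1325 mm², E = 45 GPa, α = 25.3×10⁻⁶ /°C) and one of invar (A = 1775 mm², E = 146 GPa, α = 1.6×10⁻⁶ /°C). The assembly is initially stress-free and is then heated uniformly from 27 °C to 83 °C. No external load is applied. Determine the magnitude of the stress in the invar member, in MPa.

Equilibrium of a rigid end plate with no external load gives equal and opposite internal forces ±P in the two members. Since α_{magnesium alloy} > α_{invar}, heating drives the magnesium alloy into compression and the invar into tension.
Setting the final lengths equal and cancelling L: (α₁ − α₂)ΔT = P/(A₁E₁) + P/(A₂E₂).
|α₁ − α₂|·ΔT = 23.7×10⁻⁶ × 56 = 0.001327.
1/(A₁E₁) + 1/(A₂E₂) = 1/(1325×45×10³) + 1/(1775×146×10³) = 2.063×10⁻⁸ N⁻¹.
So P = 0.001327 / 2.063×10⁻⁸ = 64.33 kN.
σ_{invar} = P/A₂ = 64330/1775 = 36.24 MPa, tensile.

σ ≈ 36.2 MPa (tensile)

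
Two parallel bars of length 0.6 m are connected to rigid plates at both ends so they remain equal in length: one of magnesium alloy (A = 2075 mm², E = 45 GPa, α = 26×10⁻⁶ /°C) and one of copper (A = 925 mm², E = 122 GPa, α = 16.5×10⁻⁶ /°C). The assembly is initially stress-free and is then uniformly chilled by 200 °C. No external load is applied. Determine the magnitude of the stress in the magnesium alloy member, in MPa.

Equilibrium of a rigid end plate with no external load gives equal and opposite internal forces ±P in the two members. Since α_{magnesium alloy} > α_{copper}, cooling drives the magnesium alloy into tension and the copper into compression.
Equating the net (thermal + elastic) strains gives |α₁ − α₂|·ΔT = P·[1/(A₁E₁) + 1/(A₂E₂)].
|α₁ − α₂|·ΔT = 9.5×10⁻⁶ × 200 = 0.0019.
1/(A₁E₁) + 1/(A₂E₂) = 1/(2075×45×10³) + 1/(925×122×10³) = 1.957×10⁻⁸ N⁻¹.
So P = 0.0019 / 1.957×10⁻⁸ = 97.08 kN.
σ_{magnesium alloy} = P/A₁ = 97080/2075 = 46.79 MPa, tensile.

σ ≈ 46.8 MPa (tensile)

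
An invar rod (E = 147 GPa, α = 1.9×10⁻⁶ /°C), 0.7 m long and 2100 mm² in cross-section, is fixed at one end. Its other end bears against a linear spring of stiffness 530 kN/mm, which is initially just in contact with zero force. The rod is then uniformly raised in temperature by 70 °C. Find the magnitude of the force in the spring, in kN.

Free thermal expansion: δ_free = αΔT L = 1.9×10⁻⁶ × 70 × 700 = 0.0931 mm.
Let P be the compressive force at the spring. The rod shortens elastically by PL/(AE) and the spring compresses by P/k; together these equal δ_free.
So P = δ_free / [L/(AE) + 1/k] = 0.0931 / [ 700/(2100×147×10³) + 1/(530×10³) ].
P = 0.0931 / 4.154×10⁻⁶ = 22410 N.

P ≈ 22.4 kN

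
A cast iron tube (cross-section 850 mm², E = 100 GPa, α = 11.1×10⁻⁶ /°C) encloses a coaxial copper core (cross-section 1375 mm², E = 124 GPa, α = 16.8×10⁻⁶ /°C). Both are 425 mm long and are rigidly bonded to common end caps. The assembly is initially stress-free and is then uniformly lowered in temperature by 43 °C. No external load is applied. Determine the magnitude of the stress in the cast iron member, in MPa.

σ ≈ 16.4 MPa (compressive)

The copper has the larger α, so on cooling it would change length more than the cast iron if both were free. The rigid plates force a common final length, so the copper is put into tension and the cast iron into compression, with equal and opposite forces P (no external load).
Compatibility of the two members (thermal + elastic change equal): (α₁ − α₂)ΔT = P·[1/(A₁E₁) + 1/(A₂E₂)].
|α₁ − α₂|·ΔT = 5.7×10⁻⁶ × 43 = 0.0002451.
1/(A₁E₁) + 1/(A₂E₂) = 1/(850×100×10³) + 1/(1375×124×10³) = 1.763×10⁻⁸ N⁻¹.
P = 0.0002451 / 1.763×10⁻⁸ = 13900 N = 13.9 kN.
σ_{cast iron} = P/A₁ = 13900/850 = 16.36 MPa, compressive.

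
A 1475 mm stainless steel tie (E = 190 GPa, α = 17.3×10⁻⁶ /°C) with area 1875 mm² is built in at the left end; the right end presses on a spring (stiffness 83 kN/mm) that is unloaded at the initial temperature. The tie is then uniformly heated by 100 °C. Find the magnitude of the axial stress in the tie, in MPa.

The unrestrained thermal change is αΔT L = 17.3×10⁻⁶ × 100 × 1475 = 2.552 mm.
With a force P in the spring, the elastic change of the tie is PL/(AE) and that of the spring is P/k; compatibility requires their sum to equal δ_free.
P [ L/(AE) + 1/k ] = δ_free → P [ 1475/(1875×190×10³) + 1/(83×10³) ] = 2.552.
P = 2.552 / 1.619×10⁻⁵ = 157600 N.
σ = P/A = 157600/1875 = 84.07 MPa.

σ ≈ 84.1 MPa (compressive)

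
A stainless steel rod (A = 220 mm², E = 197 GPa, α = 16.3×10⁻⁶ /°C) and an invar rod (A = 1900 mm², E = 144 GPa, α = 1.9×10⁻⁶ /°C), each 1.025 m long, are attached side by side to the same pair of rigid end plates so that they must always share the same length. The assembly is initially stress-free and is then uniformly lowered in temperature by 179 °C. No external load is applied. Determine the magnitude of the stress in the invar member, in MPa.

The stainless steel has the larger α, so on cooling it would change length more than the invar if both were free. The rigid plates force a common final length, so the stainless steel is put into tension and the invar into compression, with equal and opposite forces P (no external load).
Setting the final lengths equal and cancelling L: (α₁ − α₂)ΔT = P/(A₁E₁) + P/(A₂E₂).
|α₁ − α₂|·ΔT = 14.4×10⁻⁶ × 179 = 0.002578.
1/(A₁E₁) + 1/(A₂E₂) = 1/(220×197×10³) + 1/(1900×144×10³) = 2.673×10⁻⁸ N⁻¹.
So P = 0.002578 / 2.673×10⁻⁸ = 96.44 kN.
σ_{invar} = P/A₂ = 96440/1900 = 50.76 MPa, compressive.

σ ≈ 50.8 MPa (compressive)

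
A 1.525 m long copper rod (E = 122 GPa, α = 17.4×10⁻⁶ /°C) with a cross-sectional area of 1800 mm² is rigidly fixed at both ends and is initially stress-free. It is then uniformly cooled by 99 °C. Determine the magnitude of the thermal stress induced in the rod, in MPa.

The supports are rigid, so the total axial strain is zero. The restrained thermal strain is ε = αΔT = 17.4×10⁻⁶ × 99 = 1722.6×10⁻⁶.
σ = EαΔT = 122×10³ × 17.4×10⁻⁶ × 99 = 210.2 MPa (tensile; the rod is trying to contract).

σ ≈ 210 MPa (tensile)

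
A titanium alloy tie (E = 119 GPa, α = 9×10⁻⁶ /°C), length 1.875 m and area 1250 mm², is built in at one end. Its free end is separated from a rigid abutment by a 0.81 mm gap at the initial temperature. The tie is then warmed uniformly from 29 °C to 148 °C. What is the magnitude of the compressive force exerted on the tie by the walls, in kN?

Unrestrained expansion: δ_free = αΔT L = 9×10⁻⁶ × 119 × 1875 = 2.008 mm.
The gap closes (δ_free > 0.81 mm) and the wall then resists a further 2.008 − 0.81 = 1.198 mm of expansion.
Compatibility: PL/(AE) = 1.198 mm, so σ = P/A = E × (1.198/1875) = 76.04 MPa.
Force on the wall = σA = 76.04 × 1250 mm² = 95.05 kN.

P ≈ 95.1 kN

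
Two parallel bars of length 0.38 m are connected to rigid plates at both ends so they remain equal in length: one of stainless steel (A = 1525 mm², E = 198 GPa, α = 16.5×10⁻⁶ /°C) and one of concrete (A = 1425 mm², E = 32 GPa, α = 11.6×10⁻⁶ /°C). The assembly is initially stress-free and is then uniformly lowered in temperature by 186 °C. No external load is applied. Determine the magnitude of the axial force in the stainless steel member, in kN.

The stainless steel has the larger α, so on cooling it would change length more than the concrete if both were free. The rigid plates force a common final length, so the stainless steel is put into tension and the concrete into compression, with equal and opposite forces P (no external load).
Compatibility of the two members (thermal + elastic change equal): (α₁ − α₂)ΔT = P·[1/(A₁E₁) + 1/(A₂E₂)].
|α₁ − α₂|·ΔT = 4.9×10⁻⁶ × 186 = 0.0009114.
1/(A₁E₁) + 1/(A₂E₂) = 1/(1525×198×10³) + 1/(1425×32×10³) = 2.524×10⁻⁸ N⁻¹.
P = 0.0009114 / 2.524×10⁻⁸ = 36110 N = 36.11 kN.

P ≈ 36.1 kN (tensile in the stainless steel)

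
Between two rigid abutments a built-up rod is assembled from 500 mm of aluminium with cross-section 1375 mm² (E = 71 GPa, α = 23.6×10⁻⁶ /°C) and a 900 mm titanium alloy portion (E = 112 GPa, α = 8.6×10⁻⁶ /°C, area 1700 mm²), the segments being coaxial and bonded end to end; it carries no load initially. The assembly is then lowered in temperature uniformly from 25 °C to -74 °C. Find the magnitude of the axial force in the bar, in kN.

With the walls removed the bar would change length by δ_free = Σ αᵢΔT Lᵢ = 23.6×10⁻⁶×99×500 + 8.6×10⁻⁶×99×900 = 1.934 mm.
The walls prevent any net length change, so an axial force P (same in every segment) develops. Compatibility: P · Σ Lᵢ/(AᵢEᵢ) = δ_free.
Σ Lᵢ/(AᵢEᵢ) = 500/(1375×71×10³) + 900/(1700×112×10³) = 9.849×10⁻⁶ mm/N.
P = 1.934 / 9.849×10⁻⁶ = 196400 N = 196.4 kN, tensile.

P ≈ 196 kN (tensile)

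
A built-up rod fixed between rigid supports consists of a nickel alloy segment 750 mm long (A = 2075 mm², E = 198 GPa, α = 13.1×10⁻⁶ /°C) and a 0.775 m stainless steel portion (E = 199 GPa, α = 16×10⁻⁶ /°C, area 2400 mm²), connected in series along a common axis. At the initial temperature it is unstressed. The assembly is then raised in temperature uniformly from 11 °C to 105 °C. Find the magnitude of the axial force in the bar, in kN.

P ≈ 606 kN (compressive)

If the supports were absent, the total length change would be Σ αᵢΔT Lᵢ = 13.1×10⁻⁶×94×750 + 16×10⁻⁶×94×775 = 2.089 mm.
The rigid supports impose zero overall length change; the single axial force P common to all segments must satisfy P Σ Lᵢ/(AᵢEᵢ) = δ_free.
Σ Lᵢ/(AᵢEᵢ) = 750/(2075×198×10³) + 775/(2400×199×10³) = 3.448×10⁻⁶ mm/N.
Hence P = δ_free / Σ(L/AE) = 2.089/3.448×10⁻⁶ = 605.9 kN (compressive).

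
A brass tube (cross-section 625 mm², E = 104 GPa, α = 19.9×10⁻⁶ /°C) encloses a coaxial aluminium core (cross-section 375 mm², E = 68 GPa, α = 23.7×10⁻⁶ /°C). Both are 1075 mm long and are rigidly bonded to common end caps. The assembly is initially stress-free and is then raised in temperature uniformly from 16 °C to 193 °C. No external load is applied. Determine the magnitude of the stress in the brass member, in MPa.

The aluminium has the larger α, so on heating it would change length more than the brass if both were free. The rigid plates force a common final length, so the aluminium is put into compression and the brass into tension, with equal and opposite forces P (no external load).
Setting the final lengths equal and cancelling L: (α₁ − α₂)ΔT = P/(A₁E₁) + P/(A₂E₂).
|α₁ − α₂|·ΔT = 3.8×10⁻⁶ × 177 = 0.0006726.
1/(A₁E₁) + 1/(A₂E₂) = 1/(625×104×10³) + 1/(375×68×10³) = 5.46×10⁻⁸ N⁻¹.
So P = 0.0006726 / 5.46×10⁻⁸ = 12.32 kN.
σ_{brass} = P/A₁ = 12320/625 = 19.71 MPa, tensile.

σ ≈ 19.7 MPa (tensile)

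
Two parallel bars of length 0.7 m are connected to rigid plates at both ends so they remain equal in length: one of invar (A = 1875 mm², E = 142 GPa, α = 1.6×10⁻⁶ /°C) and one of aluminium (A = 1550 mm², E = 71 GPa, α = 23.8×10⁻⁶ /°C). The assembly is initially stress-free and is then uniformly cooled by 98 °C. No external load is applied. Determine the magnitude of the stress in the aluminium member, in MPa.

Both members must finish at the same length. With the larger α, the aluminium tends to over-contract; the plates restrain it, putting the aluminium in tension and the invar in compression. With no external load the two internal forces are equal and opposite, magnitude P.
Compatibility of the two members (thermal + elastic change equal): (α₁ − α₂)ΔT = P·[1/(A₁E₁) + 1/(A₂E₂)].
|α₁ − α₂|·ΔT = 22.2×10⁻⁶ × 98 = 0.002176.
1/(A₁E₁) + 1/(A₂E₂) = 1/(1875×142×10³) + 1/(1550×71×10³) = 1.284×10⁻⁸ N⁻¹.
P = 0.002176 / 1.284×10⁻⁸ = 169400 N = 169.4 kN.
σ_{aluminium} = P/A₂ = 169400/1550 = 109.3 MPa, tensile.

σ ≈ 109 MPa (tensile)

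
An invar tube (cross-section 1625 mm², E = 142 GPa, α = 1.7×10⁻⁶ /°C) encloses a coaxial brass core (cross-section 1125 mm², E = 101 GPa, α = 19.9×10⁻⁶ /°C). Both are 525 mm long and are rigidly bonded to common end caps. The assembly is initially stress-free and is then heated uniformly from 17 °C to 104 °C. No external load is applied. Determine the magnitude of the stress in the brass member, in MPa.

σ ≈ 107 MPa (compressive)

Equilibrium of a rigid end plate with no external load gives equal and opposite internal forces ±P in the two members. Since α_{brass} > α_{invar}, heating drives the brass into compression and the invar into tension.
Compatibility of the two members (thermal + elastic change equal): (α₁ − α₂)ΔT = P·[1/(A₁E₁) + 1/(A₂E₂)].
|α₁ − α₂|·ΔT = 18.2×10⁻⁶ × 87 = 0.001583.
1/(A₁E₁) + 1/(A₂E₂) = 1/(1625×142×10³) + 1/(1125×101×10³) = 1.313×10⁻⁸ N⁻¹.
P = 0.001583 / 1.313×10⁻⁸ = 120600 N = 120.6 kN.
σ_{brass} = P/A₂ = 120600/1125 = 107.2 MPa, compressive.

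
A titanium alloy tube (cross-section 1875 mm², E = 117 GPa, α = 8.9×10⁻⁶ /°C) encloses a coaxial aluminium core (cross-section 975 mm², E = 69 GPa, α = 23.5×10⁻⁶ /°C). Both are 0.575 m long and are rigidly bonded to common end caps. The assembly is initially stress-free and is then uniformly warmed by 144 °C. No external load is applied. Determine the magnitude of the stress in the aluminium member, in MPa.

Both members must finish at the same length. With the larger α, the aluminium tends to over-expand; the plates restrain it, putting the aluminium in compression and the titanium alloy in tension. With no external load the two internal forces are equal and opposite, magnitude P.
Equating the net (thermal + elastic) strains gives |α₁ − α₂|·ΔT = P·[1/(A₁E₁) + 1/(A₂E₂)].
|α₁ − α₂|·ΔT = 14.6×10⁻⁶ × 144 = 0.002102.
1/(A₁E₁) + 1/(A₂E₂) = 1/(1875×117×10³) + 1/(975×69×10³) = 1.942×10⁻⁸ N⁻¹.
So P = 0.002102 / 1.942×10⁻⁸ = 108.2 kN.
σ_{aluminium} = P/A₂ = 108200/975 = 111 MPa, compressive.

σ ≈ 111 MPa (compressive)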